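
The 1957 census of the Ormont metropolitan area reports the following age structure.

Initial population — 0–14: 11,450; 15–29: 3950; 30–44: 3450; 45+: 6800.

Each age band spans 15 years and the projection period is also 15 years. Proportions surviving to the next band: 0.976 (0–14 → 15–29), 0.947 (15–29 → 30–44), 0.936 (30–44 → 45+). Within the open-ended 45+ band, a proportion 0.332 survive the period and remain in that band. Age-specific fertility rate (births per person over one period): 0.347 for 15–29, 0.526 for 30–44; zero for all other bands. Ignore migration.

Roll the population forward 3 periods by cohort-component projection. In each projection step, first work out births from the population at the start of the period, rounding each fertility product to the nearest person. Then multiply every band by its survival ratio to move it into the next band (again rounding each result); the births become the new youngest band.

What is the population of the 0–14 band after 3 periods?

(Groups numbered youngest = 1 to oldest = 4.)
Period 1:
Births: 3950 * 0.347 = 1371  |  3450 * 0.526 = 1815 → total 3186
Group 2: 11450 * 0.976 = 11175
Group 3: 3950 * 0.947 = 3741
Group 4: 3450 * 0.936 + 6800 * 0.332 = 3229 + 2258 = 5487
Giving 3186 / 11175 / 3741 / 5487.
Period 2:
Births: 11175 * 0.347 = 3878  |  3741 * 0.526 = 1968 → total 5846
Group 2: 3186 * 0.976 = 3110
Group 3: 11175 * 0.947 = 10583
Group 4: 3741 * 0.936 + 5487 * 0.332 = 3502 + 1822 = 5324
Giving 5846 / 3110 / 10583 / 5324.
Period 3:
Births: 3110 * 0.347 = 1079  |  10583 * 0.526 = 5567 → total 6646
Group 2: 5846 * 0.976 = 5706
Group 3: 3110 * 0.947 = 2945
Group 4: 10583 * 0.936 + 5324 * 0.332 = 9906 + 1768 = 11674
Giving 6646 / 5706 / 2945 / 11674.

6646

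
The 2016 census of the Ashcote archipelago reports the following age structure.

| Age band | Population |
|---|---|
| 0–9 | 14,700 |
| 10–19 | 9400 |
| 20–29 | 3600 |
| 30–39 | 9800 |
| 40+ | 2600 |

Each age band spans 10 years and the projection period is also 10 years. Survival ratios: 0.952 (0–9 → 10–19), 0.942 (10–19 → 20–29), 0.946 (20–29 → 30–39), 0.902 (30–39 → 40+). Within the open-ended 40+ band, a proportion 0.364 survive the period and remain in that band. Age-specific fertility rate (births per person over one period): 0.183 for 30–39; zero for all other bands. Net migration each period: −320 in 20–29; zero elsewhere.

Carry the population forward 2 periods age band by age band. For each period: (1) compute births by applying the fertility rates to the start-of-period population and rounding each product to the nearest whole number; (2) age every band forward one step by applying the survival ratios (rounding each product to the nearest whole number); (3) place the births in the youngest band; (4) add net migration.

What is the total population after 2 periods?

After projecting period 1:
Births: 9800 × 0.183 = 1793
10–19: 14700 × 0.952 = 13994
20–29: 9400 × 0.942 = 8855
30–39: 3600 × 0.946 = 3406
40+: 9800 × 0.902 + 2600 × 0.364 = 8840 + 946 = 9786
Net migration: 20–29 − 320 → 8535
→ [1793, 13994, 8535, 3406, 9786]
After projecting period 2:
Births: 3406 × 0.183 = 623
10–19: 1793 × 0.952 = 1707
20–29: 13994 × 0.942 = 13182
30–39: 8535 × 0.946 = 8074
40+: 3406 × 0.902 + 9786 × 0.364 = 3072 + 3562 = 6634
Net migration: 20–29 − 320 → 12862
→ [623, 1707, 12862, 8074, 6634]
Total after period 2: 623 + 1707 + 12862 + 8074 + 6634 = 29900

29900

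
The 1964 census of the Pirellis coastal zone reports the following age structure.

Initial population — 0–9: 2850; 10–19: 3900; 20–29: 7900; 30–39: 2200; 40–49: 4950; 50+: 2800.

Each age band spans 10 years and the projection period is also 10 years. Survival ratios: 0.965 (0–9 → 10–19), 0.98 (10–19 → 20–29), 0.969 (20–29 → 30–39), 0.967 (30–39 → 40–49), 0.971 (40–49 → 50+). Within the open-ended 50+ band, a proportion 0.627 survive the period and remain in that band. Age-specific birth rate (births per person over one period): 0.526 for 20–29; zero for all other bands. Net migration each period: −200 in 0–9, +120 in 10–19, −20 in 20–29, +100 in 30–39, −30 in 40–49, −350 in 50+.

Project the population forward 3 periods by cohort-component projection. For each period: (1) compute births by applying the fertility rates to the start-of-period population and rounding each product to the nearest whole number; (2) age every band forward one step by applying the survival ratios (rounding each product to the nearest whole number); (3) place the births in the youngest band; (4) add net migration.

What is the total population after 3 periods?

23800

(Bands numbered youngest = 1 to oldest = 6.)
[period 1]
Births: 7900 * 0.526 = 4155
Band 2: 2850 * 0.965 = 2750
Band 3: 3900 * 0.98 = 3822
Band 4: 7900 * 0.969 = 7655
Band 5: 2200 * 0.967 = 2127
Band 6: 4950 * 0.971 + 2800 * 0.627 = 4806 + 1756 = 6562
Net migration: Band 1 − 200 → 3955; Band 2 + 120 → 2870; Band 3 − 20 → 3802; Band 4 + 100 → 7755; Band 5 − 30 → 2097; Band 6 − 350 → 6212
End of period: [3955, 2870, 3802, 7755, 2097, 6212]
[period 2]
Births: 3802 * 0.526 = 2000
Band 2: 3955 * 0.965 = 3817
Band 3: 2870 * 0.98 = 2813
Band 4: 3802 * 0.969 = 3684
Band 5: 7755 * 0.967 = 7499
Band 6: 2097 * 0.971 + 6212 * 0.627 = 2036 + 3895 = 5931
Net migration: Band 1 − 200 → 1800; Band 2 + 120 → 3937; Band 3 − 20 → 2793; Band 4 + 100 → 3784; Band 5 − 30 → 7469; Band 6 − 350 → 5581
End of period: [1800, 3937, 2793, 3784, 7469, 5581]
[period 3]
Births: 2793 * 0.526 = 1469
Band 2: 1800 * 0.965 = 1737
Band 3: 3937 * 0.98 = 3858
Band 4: 2793 * 0.969 = 2706
Band 5: 3784 * 0.967 = 3659
Band 6: 7469 * 0.971 + 5581 * 0.627 = 7252 + 3499 = 10751
Net migration: Band 1 − 200 → 1269; Band 2 + 120 → 1857; Band 3 − 20 → 3838; Band 4 + 100 → 2806; Band 5 − 30 → 3629; Band 6 − 350 → 10401
End of period: [1269, 1857, 3838, 2806, 3629, 10401]
Total after period 3: 1269 + 1857 + 3838 + 2806 + 3629 + 10401 = 23800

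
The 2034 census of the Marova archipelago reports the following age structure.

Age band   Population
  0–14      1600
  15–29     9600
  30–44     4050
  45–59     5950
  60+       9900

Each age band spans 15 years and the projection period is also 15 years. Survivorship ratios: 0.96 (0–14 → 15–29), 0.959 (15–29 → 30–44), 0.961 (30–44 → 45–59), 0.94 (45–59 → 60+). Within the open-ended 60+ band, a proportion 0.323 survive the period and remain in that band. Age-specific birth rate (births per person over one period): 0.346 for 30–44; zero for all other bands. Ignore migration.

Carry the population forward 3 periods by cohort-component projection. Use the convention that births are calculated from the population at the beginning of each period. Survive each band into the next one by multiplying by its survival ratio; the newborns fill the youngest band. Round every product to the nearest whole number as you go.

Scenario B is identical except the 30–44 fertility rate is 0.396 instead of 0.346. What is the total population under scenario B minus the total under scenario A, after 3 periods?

Period 1:
Births: 4050 × 0.346 = 1401
15–29: 1600 × 0.96 = 1536
30–44: 9600 × 0.959 = 9206
45–59: 4050 × 0.961 = 3892
60+: 5950 × 0.94 + 9900 × 0.323 = 5593 + 3198 = 8791
Giving 1401 / 1536 / 9206 / 3892 / 8791.
Period 2:
Births: 9206 × 0.346 = 3185
15–29: 1401 × 0.96 = 1345
30–44: 1536 × 0.959 = 1473
45–59: 9206 × 0.961 = 8847
60+: 3892 × 0.94 + 8791 × 0.323 = 3658 + 2839 = 6497
Giving 3185 / 1345 / 1473 / 8847 / 6497.
Period 3:
Births: 1473 × 0.346 = 510
15–29: 3185 × 0.96 = 3058
30–44: 1345 × 0.959 = 1290
45–59: 1473 × 0.961 = 1416
60+: 8847 × 0.94 + 6497 × 0.323 = 8316 + 2099 = 10415
Giving 510 / 3058 / 1290 / 1416 / 10415.
Scenario A total after 3 periods: 16689
Scenario B projection —
Period 1:
Births: 4050 × 0.396 = 1604
15–29: 1600 × 0.96 = 1536
30–44: 9600 × 0.959 = 9206
45–59: 4050 × 0.961 = 3892
60+: 5950 × 0.94 + 9900 × 0.323 = 5593 + 3198 = 8791
Giving 1604 / 1536 / 9206 / 3892 / 8791.
Period 2:
Births: 9206 × 0.396 = 3646
15–29: 1604 × 0.96 = 1540
30–44: 1536 × 0.959 = 1473
45–59: 9206 × 0.961 = 8847
60+: 3892 × 0.94 + 8791 × 0.323 = 3658 + 2839 = 6497
Giving 3646 / 1540 / 1473 / 8847 / 6497.
Period 3:
Births: 1473 × 0.396 = 583
15–29: 3646 × 0.96 = 3500
30–44: 1540 × 0.959 = 1477
45–59: 1473 × 0.961 = 1416
60+: 8847 × 0.94 + 6497 × 0.323 = 8316 + 2099 = 10415
Giving 583 / 3500 / 1477 / 1416 / 10415.
Scenario B total after 3 periods: 17391
Difference B − A = 17391 − 16689 = 702

702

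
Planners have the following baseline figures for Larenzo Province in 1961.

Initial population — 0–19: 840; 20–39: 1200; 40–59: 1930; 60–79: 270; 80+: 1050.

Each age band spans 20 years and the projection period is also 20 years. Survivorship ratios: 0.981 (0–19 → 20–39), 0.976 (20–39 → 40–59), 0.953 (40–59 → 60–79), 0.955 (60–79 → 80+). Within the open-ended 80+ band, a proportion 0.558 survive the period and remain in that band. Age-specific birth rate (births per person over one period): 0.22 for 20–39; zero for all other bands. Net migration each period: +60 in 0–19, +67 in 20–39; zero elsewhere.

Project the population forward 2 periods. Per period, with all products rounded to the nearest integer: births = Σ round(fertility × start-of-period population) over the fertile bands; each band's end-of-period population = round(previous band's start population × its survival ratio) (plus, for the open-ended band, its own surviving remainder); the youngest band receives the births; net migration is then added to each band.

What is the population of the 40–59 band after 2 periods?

(Groups numbered youngest = 1 to oldest = 5.)
Period 1:
Births: 1200 × 0.22 = 264
Group 2: 840 × 0.981 = 824
Group 3: 1200 × 0.976 = 1171
Group 4: 1930 × 0.953 = 1839
Group 5: 270 × 0.955 + 1050 × 0.558 = 258 + 586 = 844
Net migration: Group 1 + 60 → 324; Group 2 + 67 → 891
→ [324, 891, 1171, 1839, 844]
Period 2:
Births: 891 × 0.22 = 196
Group 2: 324 × 0.981 = 318
Group 3: 891 × 0.976 = 870
Group 4: 1171 × 0.953 = 1116
Group 5: 1839 × 0.955 + 844 × 0.558 = 1756 + 471 = 2227
Net migration: Group 1 + 60 → 256; Group 2 + 67 → 385
→ [256, 385, 870, 1116, 2227]

870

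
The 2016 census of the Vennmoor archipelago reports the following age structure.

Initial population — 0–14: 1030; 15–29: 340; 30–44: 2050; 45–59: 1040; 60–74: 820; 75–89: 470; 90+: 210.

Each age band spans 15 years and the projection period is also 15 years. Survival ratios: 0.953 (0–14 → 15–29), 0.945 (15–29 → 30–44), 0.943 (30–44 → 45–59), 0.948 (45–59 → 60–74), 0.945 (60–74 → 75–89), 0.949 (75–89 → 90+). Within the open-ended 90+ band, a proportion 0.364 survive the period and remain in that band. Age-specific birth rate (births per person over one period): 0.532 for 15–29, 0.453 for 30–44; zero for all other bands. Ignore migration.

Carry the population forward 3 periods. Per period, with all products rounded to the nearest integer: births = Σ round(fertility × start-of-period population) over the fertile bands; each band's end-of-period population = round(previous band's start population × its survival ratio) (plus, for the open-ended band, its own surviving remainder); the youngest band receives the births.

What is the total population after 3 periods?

— Period 1 —
Births: 340 × 0.532 = 181  |  2050 × 0.453 = 929 → total 1110
15–29: 1030 × 0.953 = 982
30–44: 340 × 0.945 = 321
45–59: 2050 × 0.943 = 1933
60–74: 1040 × 0.948 = 986
75–89: 820 × 0.945 = 775
90+: 470 × 0.949 + 210 × 0.364 = 446 + 76 = 522
Giving 1110 / 982 / 321 / 1933 / 986 / 775 / 522.
— Period 2 —
Births: 982 × 0.532 = 522  |  321 × 0.453 = 145 → total 667
15–29: 1110 × 0.953 = 1058
30–44: 982 × 0.945 = 928
45–59: 321 × 0.943 = 303
60–74: 1933 × 0.948 = 1832
75–89: 986 × 0.945 = 932
90+: 775 × 0.949 + 522 × 0.364 = 735 + 190 = 925
Giving 667 / 1058 / 928 / 303 / 1832 / 932 / 925.
— Period 3 —
Births: 1058 × 0.532 = 563  |  928 × 0.453 = 420 → total 983
15–29: 667 × 0.953 = 636
30–44: 1058 × 0.945 = 1000
45–59: 928 × 0.943 = 875
60–74: 303 × 0.948 = 287
75–89: 1832 × 0.945 = 1731
90+: 932 × 0.949 + 925 × 0.364 = 884 + 337 = 1221
Giving 983 / 636 / 1000 / 875 / 287 / 1731 / 1221.
Total after period 3: 983 + 636 + 1000 + 875 + 287 + 1731 + 1221 = 6733

6733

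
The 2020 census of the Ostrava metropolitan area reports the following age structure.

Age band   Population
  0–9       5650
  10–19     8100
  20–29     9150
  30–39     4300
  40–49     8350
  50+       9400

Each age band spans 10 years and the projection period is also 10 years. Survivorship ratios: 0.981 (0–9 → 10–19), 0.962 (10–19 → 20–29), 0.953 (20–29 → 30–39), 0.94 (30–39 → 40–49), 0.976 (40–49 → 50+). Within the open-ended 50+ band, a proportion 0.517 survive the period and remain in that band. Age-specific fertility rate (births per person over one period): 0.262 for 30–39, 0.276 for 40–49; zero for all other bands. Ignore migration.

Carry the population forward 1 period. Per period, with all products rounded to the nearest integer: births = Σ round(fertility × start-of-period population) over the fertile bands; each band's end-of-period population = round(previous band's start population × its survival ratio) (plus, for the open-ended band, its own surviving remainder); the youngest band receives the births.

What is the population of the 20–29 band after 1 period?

7792

Period 1:
Births: 4300 × 0.262 = 1127 ; 8350 × 0.276 = 2305 → 3432
10–19: 5650 × 0.981 = 5543
20–29: 8100 × 0.962 = 7792
30–39: 9150 × 0.953 = 8720
40–49: 4300 × 0.94 = 4042
50+: 8350 × 0.976 + 9400 × 0.517 = 8150 + 4860 = 13010
Giving 3432 / 5543 / 7792 / 8720 / 4042 / 13010.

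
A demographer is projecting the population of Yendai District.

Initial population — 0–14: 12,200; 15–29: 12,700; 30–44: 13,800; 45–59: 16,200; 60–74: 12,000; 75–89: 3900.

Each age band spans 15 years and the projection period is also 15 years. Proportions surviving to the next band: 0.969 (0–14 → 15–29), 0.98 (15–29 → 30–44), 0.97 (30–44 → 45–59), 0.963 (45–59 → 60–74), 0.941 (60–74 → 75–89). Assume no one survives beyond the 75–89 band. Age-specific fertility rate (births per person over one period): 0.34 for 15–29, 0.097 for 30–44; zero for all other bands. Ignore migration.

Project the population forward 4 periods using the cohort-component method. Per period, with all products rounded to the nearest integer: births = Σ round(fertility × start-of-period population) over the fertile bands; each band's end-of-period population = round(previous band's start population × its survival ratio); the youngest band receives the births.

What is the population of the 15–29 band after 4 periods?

2895

Call the groups 1 to 6, youngest first.
Period 1:
Births: 12700 × 0.34 = 4318 ; 13800 × 0.097 = 1339 ⇒ total 5657
Group 2: 12200 × 0.969 = 11822
Group 3: 12700 × 0.98 = 12446
Group 4: 13800 × 0.97 = 13386
Group 5: 16200 × 0.963 = 15601
Group 6: 12000 × 0.941 = 11292
→ [5657, 11822, 12446, 13386, 15601, 11292]
Period 2:
Births: 11822 × 0.34 = 4019 ; 12446 × 0.097 = 1207 ⇒ total 5226
Group 2: 5657 × 0.969 = 5482
Group 3: 11822 × 0.98 = 11586
Group 4: 12446 × 0.97 = 12073
Group 5: 13386 × 0.963 = 12891
Group 6: 15601 × 0.941 = 14681
→ [5226, 5482, 11586, 12073, 12891, 14681]
Period 3:
Births: 5482 × 0.34 = 1864 ; 11586 × 0.097 = 1124 ⇒ total 2988
Group 2: 5226 × 0.969 = 5064
Group 3: 5482 × 0.98 = 5372
Group 4: 11586 × 0.97 = 11238
Group 5: 12073 × 0.963 = 11626
Group 6: 12891 × 0.941 = 12130
→ [2988, 5064, 5372, 11238, 11626, 12130]
Period 4:
Births: 5064 × 0.34 = 1722 ; 5372 × 0.097 = 521 ⇒ total 2243
Group 2: 2988 × 0.969 = 2895
Group 3: 5064 × 0.98 = 4963
Group 4: 5372 × 0.97 = 5211
Group 5: 11238 × 0.963 = 10822
Group 6: 11626 × 0.941 = 10940
→ [2243, 2895, 4963, 5211, 10822, 10940]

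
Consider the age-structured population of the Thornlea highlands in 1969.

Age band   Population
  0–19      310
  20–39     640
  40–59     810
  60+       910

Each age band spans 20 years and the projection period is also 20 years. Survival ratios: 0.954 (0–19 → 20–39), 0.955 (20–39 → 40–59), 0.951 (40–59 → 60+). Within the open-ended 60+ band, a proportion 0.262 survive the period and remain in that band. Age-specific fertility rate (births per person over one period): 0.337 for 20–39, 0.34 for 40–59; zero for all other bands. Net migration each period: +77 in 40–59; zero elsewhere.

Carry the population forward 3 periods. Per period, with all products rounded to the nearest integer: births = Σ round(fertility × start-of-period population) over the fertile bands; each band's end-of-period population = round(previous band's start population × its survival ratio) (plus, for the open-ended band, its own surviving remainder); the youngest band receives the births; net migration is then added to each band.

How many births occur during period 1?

491

After projecting period 1:
Births: 640 * 0.337 = 216 ; 810 * 0.34 = 275 ⇒ total 491
20–39: 310 * 0.954 = 296
40–59: 640 * 0.955 = 611
60+: 810 * 0.951 + 910 * 0.262 = 770 + 238 = 1008
Net migration: 40–59 + 77 → 688
End of period: [491, 296, 688, 1008]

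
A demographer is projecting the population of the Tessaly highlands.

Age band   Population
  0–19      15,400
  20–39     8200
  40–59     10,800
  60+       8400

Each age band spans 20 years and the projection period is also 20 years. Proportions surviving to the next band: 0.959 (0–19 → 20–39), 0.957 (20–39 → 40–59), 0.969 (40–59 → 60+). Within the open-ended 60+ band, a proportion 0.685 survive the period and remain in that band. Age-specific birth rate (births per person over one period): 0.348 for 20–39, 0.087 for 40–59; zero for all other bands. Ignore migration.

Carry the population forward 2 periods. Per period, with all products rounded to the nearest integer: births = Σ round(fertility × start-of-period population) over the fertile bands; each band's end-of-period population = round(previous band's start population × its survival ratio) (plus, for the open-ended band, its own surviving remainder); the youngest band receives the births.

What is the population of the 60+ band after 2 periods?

18714

Period 1:
Births: 8200 × 0.348 = 2854  |  10800 × 0.087 = 940 ⇒ total 3794
20–39: 15400 × 0.959 = 14769
40–59: 8200 × 0.957 = 7847
60+: 10800 × 0.969 + 8400 × 0.685 = 10465 + 5754 = 16219
→ [3794, 14769, 7847, 16219]
Period 2:
Births: 14769 × 0.348 = 5140  |  7847 × 0.087 = 683 ⇒ total 5823
20–39: 3794 × 0.959 = 3638
40–59: 14769 × 0.957 = 14134
60+: 7847 × 0.969 + 16219 × 0.685 = 7604 + 11110 = 18714
→ [5823, 3638, 14134, 18714]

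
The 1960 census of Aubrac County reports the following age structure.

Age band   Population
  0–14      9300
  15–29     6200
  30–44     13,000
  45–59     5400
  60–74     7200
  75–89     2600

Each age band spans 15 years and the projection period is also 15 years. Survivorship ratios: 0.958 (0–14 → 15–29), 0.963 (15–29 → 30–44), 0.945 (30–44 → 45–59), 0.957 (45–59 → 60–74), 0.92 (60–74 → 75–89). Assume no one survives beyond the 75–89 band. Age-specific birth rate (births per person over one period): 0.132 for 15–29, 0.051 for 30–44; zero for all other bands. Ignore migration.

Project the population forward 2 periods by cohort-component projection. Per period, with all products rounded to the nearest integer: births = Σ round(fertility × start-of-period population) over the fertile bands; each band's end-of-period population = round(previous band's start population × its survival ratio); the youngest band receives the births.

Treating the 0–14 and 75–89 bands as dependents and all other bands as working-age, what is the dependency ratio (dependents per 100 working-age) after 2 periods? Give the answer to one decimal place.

Numbering the groups 1..6 from youngest to oldest:
Period 1.
Births: 6200 × 0.132 = 818  |  13000 × 0.051 = 663 — total 1481
Group 2: 9300 × 0.958 = 8909
Group 3: 6200 × 0.963 = 5971
Group 4: 13000 × 0.945 = 12285
Group 5: 5400 × 0.957 = 5168
Group 6: 7200 × 0.92 = 6624
End of period: [1481, 8909, 5971, 12285, 5168, 6624]
Period 2.
Births: 8909 × 0.132 = 1176  |  5971 × 0.051 = 305 — total 1481
Group 2: 1481 × 0.958 = 1419
Group 3: 8909 × 0.963 = 8579
Group 4: 5971 × 0.945 = 5643
Group 5: 12285 × 0.957 = 11757
Group 6: 5168 × 0.92 = 4755
End of period: [1481, 1419, 8579, 5643, 11757, 4755]
Dependents (band 0–14 + band 75–89) = 1481 + 4755 = 6236; working-age = 27398; ratio = 6236/27398 × 100 = 22.8

22.8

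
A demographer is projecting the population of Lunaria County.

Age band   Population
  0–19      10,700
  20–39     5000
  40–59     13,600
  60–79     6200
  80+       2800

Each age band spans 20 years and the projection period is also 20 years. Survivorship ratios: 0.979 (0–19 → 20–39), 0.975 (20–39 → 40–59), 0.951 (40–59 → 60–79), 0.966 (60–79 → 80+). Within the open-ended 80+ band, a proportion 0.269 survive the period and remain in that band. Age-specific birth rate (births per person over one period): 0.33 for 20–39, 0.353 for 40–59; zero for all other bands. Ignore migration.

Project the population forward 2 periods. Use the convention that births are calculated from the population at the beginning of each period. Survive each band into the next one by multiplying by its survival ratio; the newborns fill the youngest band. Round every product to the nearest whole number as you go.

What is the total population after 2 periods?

40651

Let band 1 be 0–19 through band 5 = 80+.
[period 1]
Births: 5000 × 0.33 = 1650  |  13600 × 0.353 = 4801 → total 6451
Band 2: 10700 × 0.979 = 10475
Band 3: 5000 × 0.975 = 4875
Band 4: 13600 × 0.951 = 12934
Band 5: 6200 × 0.966 + 2800 × 0.269 = 5989 + 753 = 6742
Giving 6451 / 10475 / 4875 / 12934 / 6742.
[period 2]
Births: 10475 × 0.33 = 3457  |  4875 × 0.353 = 1721 → total 5178
Band 2: 6451 × 0.979 = 6316
Band 3: 10475 × 0.975 = 10213
Band 4: 4875 × 0.951 = 4636
Band 5: 12934 × 0.966 + 6742 × 0.269 = 12494 + 1814 = 14308
Giving 5178 / 6316 / 10213 / 4636 / 14308.
Total after period 2: 5178 + 6316 + 10213 + 4636 + 14308 = 40651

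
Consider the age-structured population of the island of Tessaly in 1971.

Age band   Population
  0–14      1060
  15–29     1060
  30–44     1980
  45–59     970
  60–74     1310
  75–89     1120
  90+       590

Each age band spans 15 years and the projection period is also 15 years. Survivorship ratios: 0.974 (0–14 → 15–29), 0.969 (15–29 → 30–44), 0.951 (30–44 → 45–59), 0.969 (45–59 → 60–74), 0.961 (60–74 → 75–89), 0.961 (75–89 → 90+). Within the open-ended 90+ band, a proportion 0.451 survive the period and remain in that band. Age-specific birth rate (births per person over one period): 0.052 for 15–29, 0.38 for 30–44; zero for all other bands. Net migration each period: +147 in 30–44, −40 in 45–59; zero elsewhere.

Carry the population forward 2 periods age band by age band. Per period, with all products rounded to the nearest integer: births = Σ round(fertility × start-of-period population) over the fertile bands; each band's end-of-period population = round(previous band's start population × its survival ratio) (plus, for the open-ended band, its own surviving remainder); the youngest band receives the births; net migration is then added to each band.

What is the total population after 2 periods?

(Bands numbered youngest = 1 to oldest = 7.)
Period 1:
Births: 1060 × 0.052 = 55, 1980 × 0.38 = 752 ⇒ total 807
Band 2: 1060 × 0.974 = 1032
Band 3: 1060 × 0.969 = 1027
Band 4: 1980 × 0.951 = 1883
Band 5: 970 × 0.969 = 940
Band 6: 1310 × 0.961 = 1259
Band 7: 1120 × 0.961 + 590 × 0.451 = 1076 + 266 = 1342
Net migration: Band 3 + 147 → 1174; Band 4 − 40 → 1843
Population now: 0–14=807, 15–29=1032, 30–44=1174, 45–59=1843, 60–74=940, 75–89=1259, 90+=1342
Period 2:
Births: 1032 × 0.052 = 54, 1174 × 0.38 = 446 ⇒ total 500
Band 2: 807 × 0.974 = 786
Band 3: 1032 × 0.969 = 1000
Band 4: 1174 × 0.951 = 1116
Band 5: 1843 × 0.969 = 1786
Band 6: 940 × 0.961 = 903
Band 7: 1259 × 0.961 + 1342 × 0.451 = 1210 + 605 = 1815
Net migration: Band 3 + 147 → 1147; Band 4 − 40 → 1076
Population now: 0–14=500, 15–29=786, 30–44=1147, 45–59=1076, 60–74=1786, 75–89=903, 90+=1815
Total after period 2: 500 + 786 + 1147 + 1076 + 1786 + 903 + 1815 = 8013

8013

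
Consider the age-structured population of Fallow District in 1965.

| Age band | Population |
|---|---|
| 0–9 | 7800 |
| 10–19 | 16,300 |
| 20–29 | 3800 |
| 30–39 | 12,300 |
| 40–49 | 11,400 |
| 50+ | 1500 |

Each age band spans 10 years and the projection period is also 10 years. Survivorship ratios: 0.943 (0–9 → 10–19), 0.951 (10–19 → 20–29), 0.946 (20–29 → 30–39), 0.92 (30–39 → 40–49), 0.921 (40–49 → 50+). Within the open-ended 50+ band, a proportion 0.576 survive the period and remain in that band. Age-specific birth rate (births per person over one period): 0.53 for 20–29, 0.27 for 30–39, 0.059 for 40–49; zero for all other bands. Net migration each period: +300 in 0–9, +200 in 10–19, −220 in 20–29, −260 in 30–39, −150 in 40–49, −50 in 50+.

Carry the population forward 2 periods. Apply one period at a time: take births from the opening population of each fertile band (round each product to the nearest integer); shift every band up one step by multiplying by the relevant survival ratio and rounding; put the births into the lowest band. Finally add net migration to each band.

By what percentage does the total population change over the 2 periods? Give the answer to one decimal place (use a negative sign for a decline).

7.2

Period 1.
Births: 3800 × 0.53 = 2014, 12300 × 0.27 = 3321, 11400 × 0.059 = 673 → total 6008
10–19: 7800 × 0.943 = 7355
20–29: 16300 × 0.951 = 15501
30–39: 3800 × 0.946 = 3595
40–49: 12300 × 0.92 = 11316
50+: 11400 × 0.921 + 1500 × 0.576 = 10499 + 864 = 11363
Net migration: 0–9 + 300 → 6308; 10–19 + 200 → 7555; 20–29 − 220 → 15281; 30–39 − 260 → 3335; 40–49 − 150 → 11166; 50+ − 50 → 11313
Giving 6308 / 7555 / 15281 / 3335 / 11166 / 11313.
Period 2.
Births: 15281 × 0.53 = 8099, 3335 × 0.27 = 900, 11166 × 0.059 = 659 → total 9658
10–19: 6308 × 0.943 = 5948
20–29: 7555 × 0.951 = 7185
30–39: 15281 × 0.946 = 14456
40–49: 3335 × 0.92 = 3068
50+: 11166 × 0.921 + 11313 × 0.576 = 10284 + 6516 = 16800
Net migration: 0–9 + 300 → 9958; 10–19 + 200 → 6148; 20–29 − 220 → 6965; 30–39 − 260 → 14196; 40–49 − 150 → 2918; 50+ − 50 → 16750
Giving 9958 / 6148 / 6965 / 14196 / 2918 / 16750.
Total: 53100 → 56935; change = 3835; percentage change = 7.2%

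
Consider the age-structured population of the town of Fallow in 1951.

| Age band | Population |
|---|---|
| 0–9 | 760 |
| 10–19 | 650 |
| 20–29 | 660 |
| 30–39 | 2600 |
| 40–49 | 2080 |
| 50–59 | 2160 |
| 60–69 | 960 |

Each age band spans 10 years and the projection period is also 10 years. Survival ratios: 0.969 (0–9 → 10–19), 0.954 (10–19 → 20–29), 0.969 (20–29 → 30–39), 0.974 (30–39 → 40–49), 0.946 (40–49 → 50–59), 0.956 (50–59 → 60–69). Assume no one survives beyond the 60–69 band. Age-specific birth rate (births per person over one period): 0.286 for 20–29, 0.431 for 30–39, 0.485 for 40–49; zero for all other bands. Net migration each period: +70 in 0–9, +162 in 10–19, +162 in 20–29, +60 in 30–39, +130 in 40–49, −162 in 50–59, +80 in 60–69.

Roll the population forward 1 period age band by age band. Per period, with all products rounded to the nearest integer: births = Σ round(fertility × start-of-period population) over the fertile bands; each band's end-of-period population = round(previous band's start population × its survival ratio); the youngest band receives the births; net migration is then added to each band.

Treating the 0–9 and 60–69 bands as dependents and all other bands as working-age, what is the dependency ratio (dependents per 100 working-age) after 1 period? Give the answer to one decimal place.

66.2

Period 1.
Births: 660 × 0.286 = 189, 2600 × 0.431 = 1121, 2080 × 0.485 = 1009 → total 2319
10–19: 760 × 0.969 = 736
20–29: 650 × 0.954 = 620
30–39: 660 × 0.969 = 640
40–49: 2600 × 0.974 = 2532
50–59: 2080 × 0.946 = 1968
60–69: 2160 × 0.956 = 2065
Net migration: 0–9 + 70 → 2389; 10–19 + 162 → 898; 20–29 + 162 → 782; 30–39 + 60 → 700; 40–49 + 130 → 2662; 50–59 − 162 → 1806; 60–69 + 80 → 2145
End of period: [2389, 898, 782, 700, 2662, 1806, 2145]
Dependents (band 0–9 + band 60–69) = 2389 + 2145 = 4534; working-age = 6848; ratio = 4534/6848 × 100 = 66.2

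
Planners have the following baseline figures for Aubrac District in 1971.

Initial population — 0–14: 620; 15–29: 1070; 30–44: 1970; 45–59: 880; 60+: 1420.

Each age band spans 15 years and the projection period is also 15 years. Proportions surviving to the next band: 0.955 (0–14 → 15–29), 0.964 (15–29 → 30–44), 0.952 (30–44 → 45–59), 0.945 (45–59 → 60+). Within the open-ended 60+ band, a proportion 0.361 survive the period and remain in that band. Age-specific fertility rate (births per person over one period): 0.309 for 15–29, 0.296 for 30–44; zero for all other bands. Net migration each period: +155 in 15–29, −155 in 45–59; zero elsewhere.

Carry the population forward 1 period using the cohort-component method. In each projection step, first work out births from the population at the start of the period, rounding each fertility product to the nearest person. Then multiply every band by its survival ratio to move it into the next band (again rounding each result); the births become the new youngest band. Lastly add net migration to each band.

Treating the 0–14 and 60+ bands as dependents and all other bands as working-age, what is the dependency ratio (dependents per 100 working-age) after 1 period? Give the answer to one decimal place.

Numbering the groups 1..5 from youngest to oldest:
Period 1.
Births: 1070 × 0.309 = 331  |  1970 × 0.296 = 583 ⇒ total 914
Group 2: 620 × 0.955 = 592
Group 3: 1070 × 0.964 = 1031
Group 4: 1970 × 0.952 = 1875
Group 5: 880 × 0.945 + 1420 × 0.361 = 832 + 513 = 1345
Net migration: Group 2 + 155 → 747; Group 4 − 155 → 1720
Giving 914 / 747 / 1031 / 1720 / 1345.
Dependents (band 0–14 + band 60+) = 914 + 1345 = 2259; working-age = 3498; ratio = 2259/3498 × 100 = 64.6

64.6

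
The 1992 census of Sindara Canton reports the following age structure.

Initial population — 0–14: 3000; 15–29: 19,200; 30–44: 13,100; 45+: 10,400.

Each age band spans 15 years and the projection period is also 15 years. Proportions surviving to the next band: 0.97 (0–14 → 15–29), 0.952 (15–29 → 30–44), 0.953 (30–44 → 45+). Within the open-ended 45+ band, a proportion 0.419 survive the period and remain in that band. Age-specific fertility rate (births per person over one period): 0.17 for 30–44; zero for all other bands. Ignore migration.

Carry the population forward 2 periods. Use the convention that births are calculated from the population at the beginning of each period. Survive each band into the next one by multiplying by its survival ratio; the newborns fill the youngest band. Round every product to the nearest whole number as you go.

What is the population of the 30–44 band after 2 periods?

2770

Numbering the groups 1..4 from youngest to oldest:
After projecting period 1:
Births: 13100 × 0.17 = 2227
Group 2: 3000 × 0.97 = 2910
Group 3: 19200 × 0.952 = 18278
Group 4: 13100 × 0.953 + 10400 × 0.419 = 12484 + 4358 = 16842
End of period: [2227, 2910, 18278, 16842]
After projecting period 2:
Births: 18278 × 0.17 = 3107
Group 2: 2227 × 0.97 = 2160
Group 3: 2910 × 0.952 = 2770
Group 4: 18278 × 0.953 + 16842 × 0.419 = 17419 + 7057 = 24476
End of period: [3107, 2160, 2770, 24476]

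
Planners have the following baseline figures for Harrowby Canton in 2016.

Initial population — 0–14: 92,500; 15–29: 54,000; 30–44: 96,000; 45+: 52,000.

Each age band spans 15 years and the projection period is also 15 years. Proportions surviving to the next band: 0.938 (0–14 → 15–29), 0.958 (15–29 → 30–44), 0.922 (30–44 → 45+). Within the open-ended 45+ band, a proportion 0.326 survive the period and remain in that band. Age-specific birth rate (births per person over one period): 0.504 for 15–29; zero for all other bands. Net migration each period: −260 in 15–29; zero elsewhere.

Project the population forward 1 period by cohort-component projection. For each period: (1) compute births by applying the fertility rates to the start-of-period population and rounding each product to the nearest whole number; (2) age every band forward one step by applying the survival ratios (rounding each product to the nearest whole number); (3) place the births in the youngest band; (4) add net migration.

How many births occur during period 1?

After projecting period 1:
Births: 54000 * 0.504 = 27216
15–29: 92500 * 0.938 = 86765
30–44: 54000 * 0.958 = 51732
45+: 96000 * 0.922 + 52000 * 0.326 = 88512 + 16952 = 105464
Net migration: 15–29 − 260 → 86505
Population now: 0–14=27216, 15–29=86505, 30–44=51732, 45+=105464

27216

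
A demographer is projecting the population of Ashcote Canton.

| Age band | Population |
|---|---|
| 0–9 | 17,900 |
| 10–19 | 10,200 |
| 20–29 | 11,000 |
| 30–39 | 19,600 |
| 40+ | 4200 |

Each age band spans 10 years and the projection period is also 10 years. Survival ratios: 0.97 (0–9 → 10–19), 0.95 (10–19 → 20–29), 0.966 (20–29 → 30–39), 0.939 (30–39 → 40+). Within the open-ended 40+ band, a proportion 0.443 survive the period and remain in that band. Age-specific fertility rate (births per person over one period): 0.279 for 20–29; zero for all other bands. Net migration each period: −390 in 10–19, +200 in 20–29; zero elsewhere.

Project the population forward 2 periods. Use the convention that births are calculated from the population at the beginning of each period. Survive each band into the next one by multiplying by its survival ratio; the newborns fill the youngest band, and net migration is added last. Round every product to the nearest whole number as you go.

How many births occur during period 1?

Call the groups 1 to 5, youngest first.
[period 1]
Births: 11000 × 0.279 = 3069
Group 2: 17900 × 0.97 = 17363
Group 3: 10200 × 0.95 = 9690
Group 4: 11000 × 0.966 = 10626
Group 5: 19600 × 0.939 + 4200 × 0.443 = 18404 + 1861 = 20265
Net migration: Group 2 − 390 → 16973; Group 3 + 200 → 9890
Population now: 0–9=3069, 10–19=16973, 20–29=9890, 30–39=10626, 40+=20265

3069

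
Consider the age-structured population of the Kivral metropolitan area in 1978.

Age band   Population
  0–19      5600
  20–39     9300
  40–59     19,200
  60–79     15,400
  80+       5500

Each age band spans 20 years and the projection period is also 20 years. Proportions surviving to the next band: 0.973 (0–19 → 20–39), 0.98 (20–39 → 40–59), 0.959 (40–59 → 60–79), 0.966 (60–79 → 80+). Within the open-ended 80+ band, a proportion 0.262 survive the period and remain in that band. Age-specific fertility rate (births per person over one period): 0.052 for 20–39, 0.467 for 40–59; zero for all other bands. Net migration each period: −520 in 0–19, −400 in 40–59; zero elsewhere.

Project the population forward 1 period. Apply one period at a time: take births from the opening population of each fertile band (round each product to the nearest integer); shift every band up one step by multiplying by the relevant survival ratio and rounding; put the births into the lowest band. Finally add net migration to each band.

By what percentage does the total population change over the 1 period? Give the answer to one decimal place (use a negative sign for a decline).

Period 1:
Births: 9300 × 0.052 = 484  |  19200 × 0.467 = 8966 → total 9450
20–39: 5600 × 0.973 = 5449
40–59: 9300 × 0.98 = 9114
60–79: 19200 × 0.959 = 18413
80+: 15400 × 0.966 + 5500 × 0.262 = 14876 + 1441 = 16317
Net migration: 0–19 − 520 → 8930; 40–59 − 400 → 8714
End of period: [8930, 5449, 8714, 18413, 16317]
Total: 55000 → 57823; change = 2823; percentage change = 5.1%

5.1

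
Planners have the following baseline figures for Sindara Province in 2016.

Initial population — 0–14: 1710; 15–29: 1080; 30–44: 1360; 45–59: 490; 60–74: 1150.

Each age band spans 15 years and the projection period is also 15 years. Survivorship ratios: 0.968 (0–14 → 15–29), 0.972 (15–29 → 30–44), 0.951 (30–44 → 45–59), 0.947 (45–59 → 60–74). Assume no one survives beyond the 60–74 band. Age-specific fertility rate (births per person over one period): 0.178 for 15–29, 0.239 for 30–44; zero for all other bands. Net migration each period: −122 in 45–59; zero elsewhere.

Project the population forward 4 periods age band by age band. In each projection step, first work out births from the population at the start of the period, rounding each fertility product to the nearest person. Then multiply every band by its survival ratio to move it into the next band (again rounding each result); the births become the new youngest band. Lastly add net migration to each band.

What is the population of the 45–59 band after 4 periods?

Period 1.
Births: 1080 × 0.178 = 192, 1360 × 0.239 = 325 ⇒ total 517
15–29: 1710 × 0.968 = 1655
30–44: 1080 × 0.972 = 1050
45–59: 1360 × 0.951 = 1293
60–74: 490 × 0.947 = 464
Net migration: 45–59 − 122 → 1171
End of period: [517, 1655, 1050, 1171, 464]
Period 2.
Births: 1655 × 0.178 = 295, 1050 × 0.239 = 251 ⇒ total 546
15–29: 517 × 0.968 = 500
30–44: 1655 × 0.972 = 1609
45–59: 1050 × 0.951 = 999
60–74: 1171 × 0.947 = 1109
Net migration: 45–59 − 122 → 877
End of period: [546, 500, 1609, 877, 1109]
Period 3.
Births: 500 × 0.178 = 89, 1609 × 0.239 = 385 ⇒ total 474
15–29: 546 × 0.968 = 529
30–44: 500 × 0.972 = 486
45–59: 1609 × 0.951 = 1530
60–74: 877 × 0.947 = 831
Net migration: 45–59 − 122 → 1408
End of period: [474, 529, 486, 1408, 831]
Period 4.
Births: 529 × 0.178 = 94, 486 × 0.239 = 116 ⇒ total 210
15–29: 474 × 0.968 = 459
30–44: 529 × 0.972 = 514
45–59: 486 × 0.951 = 462
60–74: 1408 × 0.947 = 1333
Net migration: 45–59 − 122 → 340
End of period: [210, 459, 514, 340, 1333]

340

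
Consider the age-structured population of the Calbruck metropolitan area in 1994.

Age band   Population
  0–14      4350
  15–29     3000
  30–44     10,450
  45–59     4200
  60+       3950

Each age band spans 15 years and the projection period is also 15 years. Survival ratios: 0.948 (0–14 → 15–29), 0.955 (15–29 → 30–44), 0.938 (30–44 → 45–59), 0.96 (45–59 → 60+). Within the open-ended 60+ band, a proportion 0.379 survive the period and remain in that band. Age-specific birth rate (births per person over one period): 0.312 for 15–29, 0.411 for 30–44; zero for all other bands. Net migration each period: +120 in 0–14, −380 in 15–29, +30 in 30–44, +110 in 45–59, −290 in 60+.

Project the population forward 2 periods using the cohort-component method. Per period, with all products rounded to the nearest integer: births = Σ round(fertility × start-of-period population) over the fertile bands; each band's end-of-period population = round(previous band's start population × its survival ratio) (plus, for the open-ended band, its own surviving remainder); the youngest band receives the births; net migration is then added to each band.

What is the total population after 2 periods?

24815

(Groups numbered youngest = 1 to oldest = 5.)
Period 1.
Births: 3000 × 0.312 = 936, 10450 × 0.411 = 4295 → 5231
Group 2: 4350 × 0.948 = 4124
Group 3: 3000 × 0.955 = 2865
Group 4: 10450 × 0.938 = 9802
Group 5: 4200 × 0.96 + 3950 × 0.379 = 4032 + 1497 = 5529
Net migration: Group 1 + 120 → 5351; Group 2 − 380 → 3744; Group 3 + 30 → 2895; Group 4 + 110 → 9912; Group 5 − 290 → 5239
Population now: 0–14=5351, 15–29=3744, 30–44=2895, 45–59=9912, 60+=5239
Period 2.
Births: 3744 × 0.312 = 1168, 2895 × 0.411 = 1190 → 2358
Group 2: 5351 × 0.948 = 5073
Group 3: 3744 × 0.955 = 3576
Group 4: 2895 × 0.938 = 2716
Group 5: 9912 × 0.96 + 5239 × 0.379 = 9516 + 1986 = 11502
Net migration: Group 1 + 120 → 2478; Group 2 − 380 → 4693; Group 3 + 30 → 3606; Group 4 + 110 → 2826; Group 5 − 290 → 11212
Population now: 0–14=2478, 15–29=4693, 30–44=3606, 45–59=2826, 60+=11212
Total after period 2: 2478 + 4693 + 3606 + 2826 + 11212 = 24815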